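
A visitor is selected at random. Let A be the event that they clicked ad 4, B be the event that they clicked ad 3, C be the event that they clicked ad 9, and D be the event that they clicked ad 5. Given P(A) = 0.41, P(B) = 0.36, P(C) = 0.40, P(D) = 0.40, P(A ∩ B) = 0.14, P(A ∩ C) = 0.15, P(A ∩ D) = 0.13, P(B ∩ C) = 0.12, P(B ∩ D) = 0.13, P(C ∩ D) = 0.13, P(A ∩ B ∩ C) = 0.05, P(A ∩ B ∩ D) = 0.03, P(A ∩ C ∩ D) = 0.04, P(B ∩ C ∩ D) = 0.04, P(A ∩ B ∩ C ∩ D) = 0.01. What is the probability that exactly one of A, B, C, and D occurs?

By inclusion–exclusion (exactly-one form):
P(exactly one) = 0.41 + 0.36 + 0.40 + 0.40 − 2·0.14 − 2·0.15 − 2·0.13 − 2·0.12 − 2·0.13 − 2·0.13 + 3·0.05 + 3·0.03 + 3·0.04 + 3·0.04 − 4·0.01 = 0.41

0.41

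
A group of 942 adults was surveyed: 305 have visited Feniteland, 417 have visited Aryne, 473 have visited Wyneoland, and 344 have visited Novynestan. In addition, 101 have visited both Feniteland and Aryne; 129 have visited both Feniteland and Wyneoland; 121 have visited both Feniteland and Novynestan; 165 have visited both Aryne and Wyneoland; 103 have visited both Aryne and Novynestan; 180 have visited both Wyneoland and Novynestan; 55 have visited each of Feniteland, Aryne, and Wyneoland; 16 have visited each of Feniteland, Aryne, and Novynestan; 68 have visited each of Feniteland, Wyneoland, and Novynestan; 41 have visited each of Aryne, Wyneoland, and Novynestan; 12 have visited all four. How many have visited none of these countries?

34

Inclusion–exclusion gives
|union| = 305 + 417 + 473 + 344 − 101 − 129 − 121 − 165 − 103 − 180 + 55 + 16 + 68 + 41 − 12 = 908
None: 942 − 908 = 34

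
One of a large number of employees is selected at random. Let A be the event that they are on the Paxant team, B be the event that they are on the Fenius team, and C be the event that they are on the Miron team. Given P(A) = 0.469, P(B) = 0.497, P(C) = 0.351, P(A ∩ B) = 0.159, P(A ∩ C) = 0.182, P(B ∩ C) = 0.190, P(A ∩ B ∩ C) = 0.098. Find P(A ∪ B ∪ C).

0.884

Apply inclusion-exclusion:
P(A ∪ B ∪ C) = 0.469 + 0.497 + 0.351 − 0.159 − 0.182 − 0.190 + 0.098 = 0.884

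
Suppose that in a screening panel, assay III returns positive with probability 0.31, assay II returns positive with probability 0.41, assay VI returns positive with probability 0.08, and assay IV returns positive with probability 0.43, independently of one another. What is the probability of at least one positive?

0.78651676

Independence gives P(none) = ∏(1 − pᵢ).
P(none) = (1 − 0.31) × (1 − 0.41) × (1 − 0.08) × (1 − 0.43) = 0.69 × 0.59 × 0.92 × 0.57 = 0.21348324
P(at least one) = 1 − 0.21348324 = 0.78651676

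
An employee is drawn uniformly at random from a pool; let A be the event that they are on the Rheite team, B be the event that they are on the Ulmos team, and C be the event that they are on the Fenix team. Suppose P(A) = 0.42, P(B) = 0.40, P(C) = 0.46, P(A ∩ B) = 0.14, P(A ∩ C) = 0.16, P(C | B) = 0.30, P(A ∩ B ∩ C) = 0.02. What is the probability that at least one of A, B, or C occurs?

0.88

P(B ∩ C) = P(B)·P(C|B) = 0.40 × 0.30 = 0.12
By inclusion-exclusion,
P(A ∪ B ∪ C) = 0.42 + 0.40 + 0.46 − 0.14 − 0.16 − 0.12 + 0.02 = 0.88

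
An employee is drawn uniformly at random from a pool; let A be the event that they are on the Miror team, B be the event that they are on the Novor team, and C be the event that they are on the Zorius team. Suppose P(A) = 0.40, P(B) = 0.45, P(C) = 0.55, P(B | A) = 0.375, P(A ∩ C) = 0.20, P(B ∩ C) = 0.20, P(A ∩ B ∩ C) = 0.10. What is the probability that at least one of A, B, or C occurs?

0.95

P(A ∩ B) = P(A)·P(B|A) = 0.40 × 0.375 = 0.15
P(A ∪ B ∪ C) = 0.40 + 0.45 + 0.55 − 0.15 − 0.20 − 0.20 + 0.10 = 0.95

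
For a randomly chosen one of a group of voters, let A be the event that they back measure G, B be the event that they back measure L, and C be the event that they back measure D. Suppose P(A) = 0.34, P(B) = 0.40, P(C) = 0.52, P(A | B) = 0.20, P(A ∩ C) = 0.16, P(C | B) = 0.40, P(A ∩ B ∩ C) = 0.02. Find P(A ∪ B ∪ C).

P(A ∩ B) = P(B)·P(A|B) = 0.40 × 0.20 = 0.08
P(B ∩ C) = P(B)·P(C|B) = 0.40 × 0.40 = 0.16
P(A ∪ B ∪ C) = 0.34 + 0.40 + 0.52 − 0.08 − 0.16 − 0.16 + 0.02 = 0.88

0.88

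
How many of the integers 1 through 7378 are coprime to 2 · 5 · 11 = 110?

2683

Using inclusion–exclusion:
⌊7378/2⌋ + ⌊7378/5⌋ + ⌊7378/11⌋ − ⌊7378/10⌋ − ⌊7378/22⌋ − ⌊7378/55⌋ + ⌊7378/110⌋ = 3689 + 1475 + 670 − 737 − 335 − 134 + 67 = 4695
7378 − 4695 = 2683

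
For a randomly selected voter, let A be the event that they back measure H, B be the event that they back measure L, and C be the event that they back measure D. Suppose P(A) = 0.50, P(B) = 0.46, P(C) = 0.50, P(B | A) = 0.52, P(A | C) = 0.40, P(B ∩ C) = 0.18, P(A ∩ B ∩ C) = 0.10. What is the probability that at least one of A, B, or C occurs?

P(A ∩ B) = P(A)·P(B|A) = 0.50 × 0.52 = 0.26
P(A ∩ C) = P(C)·P(A|C) = 0.50 × 0.40 = 0.20
By inclusion-exclusion,
P(A ∪ B ∪ C) = 0.50 + 0.46 + 0.50 − 0.26 − 0.20 − 0.18 + 0.10 = 0.92

0.92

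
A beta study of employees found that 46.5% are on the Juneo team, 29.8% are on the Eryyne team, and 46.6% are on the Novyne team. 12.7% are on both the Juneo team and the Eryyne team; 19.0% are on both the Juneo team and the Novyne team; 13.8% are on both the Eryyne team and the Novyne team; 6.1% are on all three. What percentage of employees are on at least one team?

83.5%

Inclusion–exclusion gives
P(≥1) = 46.5 + 29.8 + 46.6 − 12.7 − 19.0 − 13.8 + 6.1 = 83.5%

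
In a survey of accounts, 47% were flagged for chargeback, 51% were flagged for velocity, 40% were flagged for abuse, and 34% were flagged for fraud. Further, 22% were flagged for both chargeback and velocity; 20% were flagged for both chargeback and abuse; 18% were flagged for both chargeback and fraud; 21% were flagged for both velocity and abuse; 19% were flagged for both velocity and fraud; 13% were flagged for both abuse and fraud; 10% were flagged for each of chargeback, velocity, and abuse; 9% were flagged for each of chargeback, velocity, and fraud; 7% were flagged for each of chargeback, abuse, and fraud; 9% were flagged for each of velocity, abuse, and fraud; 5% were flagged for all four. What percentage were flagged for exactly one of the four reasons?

Using the inclusion–exclusion count for exactly one event:
P(exactly one) = 47 + 51 + 40 + 34 − 2·22 − 2·20 − 2·18 − 2·21 − 2·19 − 2·13 + 3·10 + 3·9 + 3·7 + 3·9 − 4·5 = 31%

31%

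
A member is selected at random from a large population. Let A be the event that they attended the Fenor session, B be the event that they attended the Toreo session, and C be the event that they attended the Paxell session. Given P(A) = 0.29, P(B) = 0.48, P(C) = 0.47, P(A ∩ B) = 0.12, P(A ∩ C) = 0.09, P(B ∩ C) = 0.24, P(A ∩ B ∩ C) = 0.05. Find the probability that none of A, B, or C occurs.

0.16

P(A ∪ B ∪ C) = 0.29 + 0.48 + 0.47 − 0.12 − 0.09 − 0.24 + 0.05 = 0.84
P(none) = 1 − 0.84 = 0.16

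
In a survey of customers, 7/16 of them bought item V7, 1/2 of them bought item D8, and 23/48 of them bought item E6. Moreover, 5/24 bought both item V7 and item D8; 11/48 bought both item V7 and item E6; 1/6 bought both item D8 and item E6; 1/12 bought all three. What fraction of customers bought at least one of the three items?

P(≥1) = 7/16 + 1/2 + 23/48 − 5/24 − 11/48 − 1/6 + 1/12 = 43/48

43/48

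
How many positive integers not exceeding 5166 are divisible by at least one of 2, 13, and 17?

2583 + 397 + 303 − 198 − 151 − 23 + 11 = 2922

2922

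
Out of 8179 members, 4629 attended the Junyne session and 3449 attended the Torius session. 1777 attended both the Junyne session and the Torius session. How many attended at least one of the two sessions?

6301

Apply inclusion-exclusion:
N(≥1) = 4629 + 3449 − 1777 = 6301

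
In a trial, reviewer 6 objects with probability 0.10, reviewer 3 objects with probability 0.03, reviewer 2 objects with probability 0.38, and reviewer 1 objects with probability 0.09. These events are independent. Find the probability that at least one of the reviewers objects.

P(none) = (1 − 0.10) × (1 − 0.03) × (1 − 0.38) × (1 − 0.09) = 0.90 × 0.97 × 0.62 × 0.91 = 0.4925466
P(at least one) = 1 − 0.4925466 = 0.5074534

0.5074534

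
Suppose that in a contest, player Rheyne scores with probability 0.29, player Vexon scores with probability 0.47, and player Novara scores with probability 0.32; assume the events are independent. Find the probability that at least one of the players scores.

Independence gives P(none) = ∏(1 − pᵢ).
P(none) = (1 − 0.29) × (1 − 0.47) × (1 − 0.32) = 0.71 × 0.53 × 0.68 = 0.255884
P(at least one) = 1 − 0.255884 = 0.744116

0.744116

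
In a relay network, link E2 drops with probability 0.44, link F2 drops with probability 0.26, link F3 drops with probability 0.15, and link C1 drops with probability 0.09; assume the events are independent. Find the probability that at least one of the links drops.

0.6794616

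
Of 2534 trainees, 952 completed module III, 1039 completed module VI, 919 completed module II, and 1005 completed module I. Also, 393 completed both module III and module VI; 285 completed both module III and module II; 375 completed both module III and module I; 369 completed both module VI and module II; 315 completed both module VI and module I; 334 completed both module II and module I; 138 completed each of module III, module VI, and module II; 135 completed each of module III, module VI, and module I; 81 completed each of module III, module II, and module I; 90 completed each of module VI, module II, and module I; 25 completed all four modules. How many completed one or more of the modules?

2263

N(≥1) = 952 + 1039 + 919 + 1005 − 393 − 285 − 375 − 369 − 315 − 334 + 138 + 135 + 81 + 90 − 25 = 2263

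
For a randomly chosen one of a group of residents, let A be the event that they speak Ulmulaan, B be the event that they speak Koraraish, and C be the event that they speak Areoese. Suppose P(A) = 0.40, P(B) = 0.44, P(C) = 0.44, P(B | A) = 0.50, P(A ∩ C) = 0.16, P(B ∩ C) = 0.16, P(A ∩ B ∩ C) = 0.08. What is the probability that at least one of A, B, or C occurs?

P(A ∩ B) = P(A)·P(B|A) = 0.40 × 0.50 = 0.20
P(A ∪ B ∪ C) = 0.40 + 0.44 + 0.44 − 0.20 − 0.16 − 0.16 + 0.08 = 0.84

0.84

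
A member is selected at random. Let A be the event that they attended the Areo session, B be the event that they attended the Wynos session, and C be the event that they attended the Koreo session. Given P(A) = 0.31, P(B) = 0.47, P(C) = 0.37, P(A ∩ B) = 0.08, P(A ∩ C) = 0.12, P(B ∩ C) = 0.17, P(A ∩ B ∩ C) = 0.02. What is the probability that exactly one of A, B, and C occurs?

Using the inclusion–exclusion count for exactly one event:
P(exactly one) = 0.31 + 0.47 + 0.37 − 2·0.08 − 2·0.12 − 2·0.17 + 3·0.02 = 0.47

0.47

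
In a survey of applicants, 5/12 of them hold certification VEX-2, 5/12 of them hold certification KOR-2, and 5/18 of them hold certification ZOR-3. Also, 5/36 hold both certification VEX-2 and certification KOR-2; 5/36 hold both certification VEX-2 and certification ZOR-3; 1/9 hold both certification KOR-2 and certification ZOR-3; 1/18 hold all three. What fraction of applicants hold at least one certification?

7/9

By inclusion–exclusion:
P(union) = 5/12 + 5/12 + 5/18 − 5/36 − 5/36 − 1/9 + 1/18 = 7/9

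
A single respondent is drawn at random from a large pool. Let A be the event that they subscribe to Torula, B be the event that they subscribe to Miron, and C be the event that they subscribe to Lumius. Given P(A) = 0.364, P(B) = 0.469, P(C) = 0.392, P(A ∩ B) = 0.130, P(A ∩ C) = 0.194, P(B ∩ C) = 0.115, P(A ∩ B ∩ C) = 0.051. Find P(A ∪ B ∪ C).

By inclusion–exclusion:
P(A ∪ B ∪ C) = 0.364 + 0.469 + 0.392 − 0.130 − 0.194 − 0.115 + 0.051 = 0.837

0.837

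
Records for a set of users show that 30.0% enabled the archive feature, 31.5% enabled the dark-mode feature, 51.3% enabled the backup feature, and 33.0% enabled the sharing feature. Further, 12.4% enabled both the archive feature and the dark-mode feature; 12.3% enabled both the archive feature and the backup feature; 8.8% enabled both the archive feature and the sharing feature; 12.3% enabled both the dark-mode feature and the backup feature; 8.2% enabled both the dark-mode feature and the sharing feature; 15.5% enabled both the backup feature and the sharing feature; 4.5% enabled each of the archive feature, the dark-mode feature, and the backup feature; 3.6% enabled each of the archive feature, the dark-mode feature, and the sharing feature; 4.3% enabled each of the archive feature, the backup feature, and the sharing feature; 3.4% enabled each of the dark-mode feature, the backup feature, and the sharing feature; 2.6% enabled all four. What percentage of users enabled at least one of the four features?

89.5%

P(union) = 30.0 + 31.5 + 51.3 + 33.0 − 12.4 − 12.3 − 8.8 − 12.3 − 8.2 − 15.5 + 4.5 + 3.6 + 4.3 + 3.4 − 2.6 = 89.5%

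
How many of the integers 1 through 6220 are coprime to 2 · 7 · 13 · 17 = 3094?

By inclusion-exclusion,
floor(6220/2) + floor(6220/7) + floor(6220/13) + floor(6220/17) − floor(6220/14) − floor(6220/26) − floor(6220/34) − floor(6220/91) − floor(6220/119) − floor(6220/221) + floor(6220/182) + floor(6220/238) + floor(6220/442) + floor(6220/1547) − floor(6220/3094) = 3110 + 888 + 478 + 365 − 444 − 239 − 182 − 68 − 52 − 28 + 34 + 26 + 14 + 4 − 2 = 3904
6220 − 3904 = 2316

2316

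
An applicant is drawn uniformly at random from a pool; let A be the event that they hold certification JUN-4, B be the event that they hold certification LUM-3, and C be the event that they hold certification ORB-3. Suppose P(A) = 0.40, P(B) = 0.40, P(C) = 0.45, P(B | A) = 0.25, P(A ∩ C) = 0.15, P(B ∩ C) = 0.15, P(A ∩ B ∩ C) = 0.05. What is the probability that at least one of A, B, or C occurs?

P(A ∩ B) = P(A)·P(B|A) = 0.40 × 0.25 = 0.10
Apply inclusion-exclusion:
P(A ∪ B ∪ C) = 0.40 + 0.40 + 0.45 − 0.10 − 0.15 − 0.15 + 0.05 = 0.90

0.90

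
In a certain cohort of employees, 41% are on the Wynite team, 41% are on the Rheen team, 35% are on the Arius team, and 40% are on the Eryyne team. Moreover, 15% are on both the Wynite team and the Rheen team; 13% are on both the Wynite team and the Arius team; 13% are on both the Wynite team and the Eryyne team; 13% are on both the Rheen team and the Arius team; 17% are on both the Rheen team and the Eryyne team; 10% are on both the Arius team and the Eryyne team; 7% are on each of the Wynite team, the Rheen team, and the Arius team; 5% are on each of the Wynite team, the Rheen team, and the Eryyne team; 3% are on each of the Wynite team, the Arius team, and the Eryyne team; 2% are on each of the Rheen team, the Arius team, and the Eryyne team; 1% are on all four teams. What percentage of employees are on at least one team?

92%

P(union) = 41 + 41 + 35 + 40 − 15 − 13 − 13 − 13 − 17 − 10 + 7 + 5 + 3 + 2 − 1 = 92%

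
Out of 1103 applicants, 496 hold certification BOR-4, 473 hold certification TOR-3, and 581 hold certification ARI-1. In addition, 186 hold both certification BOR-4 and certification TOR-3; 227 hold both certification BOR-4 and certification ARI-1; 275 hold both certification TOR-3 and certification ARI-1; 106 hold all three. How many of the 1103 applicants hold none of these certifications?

135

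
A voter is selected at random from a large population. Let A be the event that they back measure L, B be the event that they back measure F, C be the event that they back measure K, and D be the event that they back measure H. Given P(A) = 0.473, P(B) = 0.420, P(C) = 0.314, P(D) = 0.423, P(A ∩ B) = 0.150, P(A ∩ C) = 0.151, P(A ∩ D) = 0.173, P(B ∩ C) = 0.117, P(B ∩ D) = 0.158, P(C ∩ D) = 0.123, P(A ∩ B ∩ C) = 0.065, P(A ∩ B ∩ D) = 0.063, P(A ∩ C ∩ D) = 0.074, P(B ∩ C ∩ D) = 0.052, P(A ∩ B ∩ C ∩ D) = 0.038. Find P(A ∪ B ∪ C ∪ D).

P(A ∪ B ∪ C ∪ D) = 0.473 + 0.420 + 0.314 + 0.423 − 0.150 − 0.151 − 0.173 − 0.117 − 0.158 − 0.123 + 0.065 + 0.063 + 0.074 + 0.052 − 0.038 = 0.974

0.974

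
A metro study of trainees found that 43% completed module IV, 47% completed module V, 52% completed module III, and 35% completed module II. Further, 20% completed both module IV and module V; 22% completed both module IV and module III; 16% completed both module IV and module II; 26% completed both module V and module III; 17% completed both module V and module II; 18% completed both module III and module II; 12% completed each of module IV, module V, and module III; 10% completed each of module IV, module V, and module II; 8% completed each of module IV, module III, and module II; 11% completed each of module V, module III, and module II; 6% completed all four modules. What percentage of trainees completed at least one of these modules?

93%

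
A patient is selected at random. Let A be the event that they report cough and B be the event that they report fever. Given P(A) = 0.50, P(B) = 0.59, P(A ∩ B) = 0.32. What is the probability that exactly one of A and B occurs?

By inclusion–exclusion (exactly-one form):
P(exactly one) = 0.50 + 0.59 − 2·0.32 = 0.45

0.45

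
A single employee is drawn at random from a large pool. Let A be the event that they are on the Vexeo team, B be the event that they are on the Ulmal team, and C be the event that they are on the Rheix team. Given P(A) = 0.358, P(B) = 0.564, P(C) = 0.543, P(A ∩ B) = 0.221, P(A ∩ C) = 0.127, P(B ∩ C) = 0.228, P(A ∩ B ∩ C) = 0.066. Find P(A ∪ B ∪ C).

Inclusion–exclusion gives
P(A ∪ B ∪ C) = 0.358 + 0.564 + 0.543 − 0.221 − 0.127 − 0.228 + 0.066 = 0.955

0.955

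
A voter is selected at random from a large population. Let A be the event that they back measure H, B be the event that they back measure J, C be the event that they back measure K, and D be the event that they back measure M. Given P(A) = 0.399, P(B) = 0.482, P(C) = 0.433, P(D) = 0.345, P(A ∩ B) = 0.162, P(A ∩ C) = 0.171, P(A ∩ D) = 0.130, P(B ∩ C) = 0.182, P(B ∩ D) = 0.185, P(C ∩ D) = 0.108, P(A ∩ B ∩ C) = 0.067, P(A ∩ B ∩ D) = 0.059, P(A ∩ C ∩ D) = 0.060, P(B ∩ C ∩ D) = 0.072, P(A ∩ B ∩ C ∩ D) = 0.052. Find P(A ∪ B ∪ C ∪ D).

0.927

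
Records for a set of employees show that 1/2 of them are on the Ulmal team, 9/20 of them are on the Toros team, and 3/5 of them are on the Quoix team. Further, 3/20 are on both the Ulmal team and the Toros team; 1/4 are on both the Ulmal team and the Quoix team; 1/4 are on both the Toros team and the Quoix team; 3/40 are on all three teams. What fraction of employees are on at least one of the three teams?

By inclusion–exclusion:
P(≥1) = 1/2 + 9/20 + 3/5 − 3/20 − 1/4 − 1/4 + 3/40 = 39/40

39/40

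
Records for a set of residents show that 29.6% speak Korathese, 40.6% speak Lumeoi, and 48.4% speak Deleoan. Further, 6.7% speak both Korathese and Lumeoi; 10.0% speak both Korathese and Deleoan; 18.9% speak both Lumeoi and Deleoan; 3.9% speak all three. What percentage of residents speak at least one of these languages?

86.9%

P(union) = 29.6 + 40.6 + 48.4 − 6.7 − 10.0 − 18.9 + 3.9 = 86.9%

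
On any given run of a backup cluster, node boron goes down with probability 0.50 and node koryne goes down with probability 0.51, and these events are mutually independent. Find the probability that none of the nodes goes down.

P(none) = (1 − 0.50) × (1 − 0.51) = 0.50 × 0.49 = 0.245

0.245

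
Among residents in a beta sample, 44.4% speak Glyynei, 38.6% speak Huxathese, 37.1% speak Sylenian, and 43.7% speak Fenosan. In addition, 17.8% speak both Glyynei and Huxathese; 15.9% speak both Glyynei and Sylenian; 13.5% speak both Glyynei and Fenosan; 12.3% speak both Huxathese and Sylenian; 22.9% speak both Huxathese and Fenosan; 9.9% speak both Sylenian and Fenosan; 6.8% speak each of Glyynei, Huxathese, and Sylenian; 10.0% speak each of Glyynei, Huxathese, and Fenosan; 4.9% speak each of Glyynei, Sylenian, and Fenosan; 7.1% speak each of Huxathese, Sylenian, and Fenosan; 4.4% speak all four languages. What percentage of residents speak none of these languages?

P(at least one) = 44.4 + 38.6 + 37.1 + 43.7 − 17.8 − 15.9 − 13.5 − 12.3 − 22.9 − 9.9 + 6.8 + 10.0 + 4.9 + 7.1 − 4.4 = 95.9%
P(none) = 100% − 95.9% = 4.1%

4.1%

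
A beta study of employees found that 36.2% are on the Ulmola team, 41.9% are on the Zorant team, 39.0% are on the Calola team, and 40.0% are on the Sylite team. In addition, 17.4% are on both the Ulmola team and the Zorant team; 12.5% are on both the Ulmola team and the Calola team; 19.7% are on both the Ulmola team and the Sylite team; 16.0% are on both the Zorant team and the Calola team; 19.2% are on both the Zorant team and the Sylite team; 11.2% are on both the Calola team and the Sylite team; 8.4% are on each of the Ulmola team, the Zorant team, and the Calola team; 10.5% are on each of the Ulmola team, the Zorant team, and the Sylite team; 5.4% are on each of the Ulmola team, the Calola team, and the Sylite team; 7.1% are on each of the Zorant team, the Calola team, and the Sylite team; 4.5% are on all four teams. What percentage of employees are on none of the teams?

12.0%

By inclusion–exclusion:
P(union) = 36.2 + 41.9 + 39.0 + 40.0 − 17.4 − 12.5 − 19.7 − 16.0 − 19.2 − 11.2 + 8.4 + 10.5 + 5.4 + 7.1 − 4.5 = 88.0%
P(none) = 100% − 88.0% = 12.0%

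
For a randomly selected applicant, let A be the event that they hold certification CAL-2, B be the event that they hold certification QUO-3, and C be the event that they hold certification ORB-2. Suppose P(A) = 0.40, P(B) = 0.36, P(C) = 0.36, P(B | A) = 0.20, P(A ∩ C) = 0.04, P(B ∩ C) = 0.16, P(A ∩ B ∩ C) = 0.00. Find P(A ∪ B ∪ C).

0.84

P(A ∩ B) = P(A)·P(B|A) = 0.40 × 0.20 = 0.08
Apply inclusion-exclusion:
P(A ∪ B ∪ C) = 0.40 + 0.36 + 0.36 − 0.08 − 0.04 − 0.16 + 0.00 = 0.84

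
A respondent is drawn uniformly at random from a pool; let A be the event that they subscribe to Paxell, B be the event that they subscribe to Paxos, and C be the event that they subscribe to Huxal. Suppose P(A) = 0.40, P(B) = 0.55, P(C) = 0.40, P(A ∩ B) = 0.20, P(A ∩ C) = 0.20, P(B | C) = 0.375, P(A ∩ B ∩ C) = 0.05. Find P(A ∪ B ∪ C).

P(B ∩ C) = P(C)·P(B|C) = 0.40 × 0.375 = 0.15
By inclusion-exclusion,
P(A ∪ B ∪ C) = 0.40 + 0.55 + 0.40 − 0.20 − 0.20 − 0.15 + 0.05 = 0.85

0.85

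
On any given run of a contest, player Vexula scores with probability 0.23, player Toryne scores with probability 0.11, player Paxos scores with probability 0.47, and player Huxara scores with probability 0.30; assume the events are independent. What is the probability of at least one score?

P(none) = (1 − 0.23) × (1 − 0.11) × (1 − 0.47) × (1 − 0.30) = 0.77 × 0.89 × 0.53 × 0.70 = 0.2542463
P(at least one) = 1 − 0.2542463 = 0.7457537

0.7457537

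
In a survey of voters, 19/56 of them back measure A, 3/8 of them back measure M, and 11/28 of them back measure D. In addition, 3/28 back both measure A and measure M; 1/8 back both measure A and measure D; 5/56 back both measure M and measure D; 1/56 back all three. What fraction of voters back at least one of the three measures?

45/56

P(≥1) = 19/56 + 3/8 + 11/28 − 3/28 − 1/8 − 5/56 + 1/56 = 45/56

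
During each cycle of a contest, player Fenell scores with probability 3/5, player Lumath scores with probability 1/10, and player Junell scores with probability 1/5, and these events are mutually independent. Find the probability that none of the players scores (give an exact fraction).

36/125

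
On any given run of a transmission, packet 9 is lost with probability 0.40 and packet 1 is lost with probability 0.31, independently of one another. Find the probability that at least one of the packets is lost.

0.586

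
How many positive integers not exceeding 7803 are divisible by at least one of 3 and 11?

By inclusion–exclusion:
2601 + 709 − 236 = 3074

3074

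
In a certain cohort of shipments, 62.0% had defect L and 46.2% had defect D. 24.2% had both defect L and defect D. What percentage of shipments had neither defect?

Inclusion–exclusion gives
P(union) = 62.0 + 46.2 − 24.2 = 84.0%
P(none) = 100% − 84.0% = 16.0%

16.0%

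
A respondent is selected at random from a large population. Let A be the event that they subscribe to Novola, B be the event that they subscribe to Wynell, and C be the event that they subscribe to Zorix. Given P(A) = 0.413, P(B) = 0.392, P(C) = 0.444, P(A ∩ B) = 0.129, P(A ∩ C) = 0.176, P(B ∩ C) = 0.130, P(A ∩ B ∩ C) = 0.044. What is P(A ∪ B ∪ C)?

0.858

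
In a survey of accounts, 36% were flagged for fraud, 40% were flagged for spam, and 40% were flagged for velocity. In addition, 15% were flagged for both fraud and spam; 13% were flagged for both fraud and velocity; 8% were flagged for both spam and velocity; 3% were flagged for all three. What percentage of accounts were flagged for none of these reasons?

By inclusion–exclusion:
P(union) = 36 + 40 + 40 − 15 − 13 − 8 + 3 = 83%
P(none) = 100% − 83% = 17%

17%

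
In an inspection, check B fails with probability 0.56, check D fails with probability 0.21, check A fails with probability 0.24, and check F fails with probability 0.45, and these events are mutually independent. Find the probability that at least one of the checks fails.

0.8547032

P(none) = (1 − 0.56) × (1 − 0.21) × (1 − 0.24) × (1 − 0.45) = 0.44 × 0.79 × 0.76 × 0.55 = 0.1452968
P(at least one) = 1 − 0.1452968 = 0.8547032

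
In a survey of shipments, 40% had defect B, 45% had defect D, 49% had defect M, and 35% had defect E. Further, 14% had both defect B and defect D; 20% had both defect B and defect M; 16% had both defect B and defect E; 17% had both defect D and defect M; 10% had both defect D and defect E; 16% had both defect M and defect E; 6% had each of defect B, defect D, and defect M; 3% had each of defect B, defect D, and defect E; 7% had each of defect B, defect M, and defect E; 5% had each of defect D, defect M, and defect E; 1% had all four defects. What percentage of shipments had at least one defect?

96%

Using inclusion–exclusion:
P(at least one) = 40 + 45 + 49 + 35 − 14 − 20 − 16 − 17 − 10 − 16 + 6 + 3 + 7 + 5 − 1 = 96%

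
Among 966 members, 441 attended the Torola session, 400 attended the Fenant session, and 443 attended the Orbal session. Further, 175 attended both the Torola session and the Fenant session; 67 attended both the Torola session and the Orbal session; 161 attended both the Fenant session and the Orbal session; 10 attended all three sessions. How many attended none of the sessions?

75

N(≥1) = 441 + 400 + 443 − 175 − 67 − 161 + 10 = 891
None: 966 − 891 = 75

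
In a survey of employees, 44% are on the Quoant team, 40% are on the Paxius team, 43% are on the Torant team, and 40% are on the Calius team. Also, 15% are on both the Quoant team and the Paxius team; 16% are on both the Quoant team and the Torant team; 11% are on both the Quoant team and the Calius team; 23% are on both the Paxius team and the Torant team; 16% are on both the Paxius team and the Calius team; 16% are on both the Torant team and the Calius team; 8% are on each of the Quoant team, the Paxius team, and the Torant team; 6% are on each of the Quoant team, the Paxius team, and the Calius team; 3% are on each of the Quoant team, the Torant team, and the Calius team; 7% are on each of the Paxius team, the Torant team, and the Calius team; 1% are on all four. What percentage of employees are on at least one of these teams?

P(≥1) = 44 + 40 + 43 + 40 − 15 − 16 − 11 − 23 − 16 − 16 + 8 + 6 + 3 + 7 − 1 = 93%

93%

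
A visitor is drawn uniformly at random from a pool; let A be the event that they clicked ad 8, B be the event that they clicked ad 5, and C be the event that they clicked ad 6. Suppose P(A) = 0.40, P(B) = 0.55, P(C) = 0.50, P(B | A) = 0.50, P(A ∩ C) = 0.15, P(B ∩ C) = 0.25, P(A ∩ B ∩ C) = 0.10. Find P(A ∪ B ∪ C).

P(A ∩ B) = P(A)·P(B|A) = 0.40 × 0.50 = 0.20
P(A ∪ B ∪ C) = 0.40 + 0.55 + 0.50 − 0.20 − 0.15 − 0.25 + 0.10 = 0.95

0.95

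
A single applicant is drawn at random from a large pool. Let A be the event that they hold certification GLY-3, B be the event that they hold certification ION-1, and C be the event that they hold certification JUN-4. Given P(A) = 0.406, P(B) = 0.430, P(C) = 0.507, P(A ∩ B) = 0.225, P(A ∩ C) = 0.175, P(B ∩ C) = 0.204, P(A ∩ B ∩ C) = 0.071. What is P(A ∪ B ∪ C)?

By inclusion–exclusion:
P(A ∪ B ∪ C) = 0.406 + 0.430 + 0.507 − 0.225 − 0.175 − 0.204 + 0.071 = 0.810

0.810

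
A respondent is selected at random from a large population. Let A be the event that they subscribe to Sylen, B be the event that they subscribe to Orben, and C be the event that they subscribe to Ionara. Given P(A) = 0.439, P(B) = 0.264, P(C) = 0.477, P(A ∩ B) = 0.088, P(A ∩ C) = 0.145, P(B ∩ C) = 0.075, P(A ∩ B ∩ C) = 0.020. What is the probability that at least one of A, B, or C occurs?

0.892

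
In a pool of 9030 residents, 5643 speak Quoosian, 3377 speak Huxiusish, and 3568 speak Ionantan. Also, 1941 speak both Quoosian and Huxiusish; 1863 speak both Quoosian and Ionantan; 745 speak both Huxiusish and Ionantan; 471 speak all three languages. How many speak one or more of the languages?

8510

By inclusion–exclusion:
N(≥1) = 5643 + 3377 + 3568 − 1941 − 1863 − 745 + 471 = 8510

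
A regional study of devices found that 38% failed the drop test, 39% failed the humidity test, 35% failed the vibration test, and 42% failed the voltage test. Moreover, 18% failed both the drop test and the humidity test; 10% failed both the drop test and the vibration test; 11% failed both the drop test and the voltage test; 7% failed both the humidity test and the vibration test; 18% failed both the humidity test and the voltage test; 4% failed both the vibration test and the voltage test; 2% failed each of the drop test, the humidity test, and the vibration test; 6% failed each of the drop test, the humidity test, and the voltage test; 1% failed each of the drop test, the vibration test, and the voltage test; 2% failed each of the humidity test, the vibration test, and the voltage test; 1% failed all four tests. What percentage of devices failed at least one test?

96%

By inclusion–exclusion:
P(union) = 38 + 39 + 35 + 42 − 18 − 10 − 11 − 7 − 18 − 4 + 2 + 6 + 1 + 2 − 1 = 96%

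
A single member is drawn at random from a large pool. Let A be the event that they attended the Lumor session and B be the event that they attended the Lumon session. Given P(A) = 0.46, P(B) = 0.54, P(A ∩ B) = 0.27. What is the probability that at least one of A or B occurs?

P(A ∪ B) = 0.46 + 0.54 − 0.27 = 0.73

0.73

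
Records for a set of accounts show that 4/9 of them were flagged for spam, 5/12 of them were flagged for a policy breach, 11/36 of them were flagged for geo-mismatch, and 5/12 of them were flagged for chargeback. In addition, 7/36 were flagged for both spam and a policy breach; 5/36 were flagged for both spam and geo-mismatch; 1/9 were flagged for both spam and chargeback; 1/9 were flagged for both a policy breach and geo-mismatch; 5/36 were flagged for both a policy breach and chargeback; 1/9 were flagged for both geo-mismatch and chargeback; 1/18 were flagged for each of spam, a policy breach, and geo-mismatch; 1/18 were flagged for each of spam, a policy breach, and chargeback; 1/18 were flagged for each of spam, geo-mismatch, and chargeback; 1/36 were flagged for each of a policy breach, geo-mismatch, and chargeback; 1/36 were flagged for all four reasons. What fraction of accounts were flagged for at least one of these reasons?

17/18

Apply inclusion-exclusion:
P(union) = 4/9 + 5/12 + 11/36 + 5/12 − 7/36 − 5/36 − 1/9 − 1/9 − 5/36 − 1/9 + 1/18 + 1/18 + 1/18 + 1/36 − 1/36 = 17/18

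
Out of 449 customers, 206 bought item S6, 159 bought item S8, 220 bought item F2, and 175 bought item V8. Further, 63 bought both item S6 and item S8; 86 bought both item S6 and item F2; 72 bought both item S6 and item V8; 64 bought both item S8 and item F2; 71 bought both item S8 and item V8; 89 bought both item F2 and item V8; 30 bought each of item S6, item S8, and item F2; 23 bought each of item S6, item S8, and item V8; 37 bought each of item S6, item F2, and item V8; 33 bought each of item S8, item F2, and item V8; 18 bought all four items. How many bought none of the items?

29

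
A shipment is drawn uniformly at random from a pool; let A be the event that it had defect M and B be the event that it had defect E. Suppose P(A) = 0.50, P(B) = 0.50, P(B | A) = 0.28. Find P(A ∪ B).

0.86

P(A ∩ B) = P(A)·P(B|A) = 0.50 × 0.28 = 0.14
P(A ∪ B) = 0.50 + 0.50 − 0.14 = 0.86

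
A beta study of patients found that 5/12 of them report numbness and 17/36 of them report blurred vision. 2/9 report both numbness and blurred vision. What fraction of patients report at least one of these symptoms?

P(≥1) = 5/12 + 17/36 − 2/9 = 2/3

2/3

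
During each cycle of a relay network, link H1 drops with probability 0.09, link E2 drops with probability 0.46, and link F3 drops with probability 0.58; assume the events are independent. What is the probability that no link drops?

0.206388

Independence gives P(none) = ∏(1 − pᵢ).
P(none) = (1 − 0.09) × (1 − 0.46) × (1 − 0.58) = 0.91 × 0.54 × 0.42 = 0.206388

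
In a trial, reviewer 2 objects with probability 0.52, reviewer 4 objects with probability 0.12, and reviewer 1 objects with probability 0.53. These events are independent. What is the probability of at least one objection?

0.801472

P(none) = (1 − 0.52) × (1 − 0.12) × (1 − 0.53) = 0.48 × 0.88 × 0.47 = 0.198528
P(at least one) = 1 − 0.198528 = 0.801472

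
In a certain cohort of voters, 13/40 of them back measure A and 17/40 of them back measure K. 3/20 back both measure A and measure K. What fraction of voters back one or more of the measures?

By inclusion–exclusion:
P(union) = 13/40 + 17/40 − 3/20 = 3/5

3/5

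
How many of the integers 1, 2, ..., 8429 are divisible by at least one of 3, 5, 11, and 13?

4657

⌊8429/3⌋ + ⌊8429/5⌋ + ⌊8429/11⌋ + ⌊8429/13⌋ − ⌊8429/15⌋ − ⌊8429/33⌋ − ⌊8429/39⌋ − ⌊8429/55⌋ − ⌊8429/65⌋ − ⌊8429/143⌋ + ⌊8429/165⌋ + ⌊8429/195⌋ + ⌊8429/429⌋ + ⌊8429/715⌋ − ⌊8429/2145⌋ = 2809 + 1685 + 766 + 648 − 561 − 255 − 216 − 153 − 129 − 58 + 51 + 43 + 19 + 11 − 3 = 4657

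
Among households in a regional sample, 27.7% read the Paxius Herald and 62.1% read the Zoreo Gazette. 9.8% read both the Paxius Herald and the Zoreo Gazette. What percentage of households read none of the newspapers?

20.0%

P(≥1) = 27.7 + 62.1 − 9.8 = 80.0%
P(none) = 100% − 80.0% = 20.0%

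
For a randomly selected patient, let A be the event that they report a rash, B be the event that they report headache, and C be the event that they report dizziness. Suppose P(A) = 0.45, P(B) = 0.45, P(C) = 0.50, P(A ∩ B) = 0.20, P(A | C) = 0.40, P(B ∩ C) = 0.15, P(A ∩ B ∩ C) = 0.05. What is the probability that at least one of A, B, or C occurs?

P(A ∩ C) = P(C)·P(A|C) = 0.50 × 0.40 = 0.20
P(A ∪ B ∪ C) = 0.45 + 0.45 + 0.50 − 0.20 − 0.20 − 0.15 + 0.05 = 0.90

0.90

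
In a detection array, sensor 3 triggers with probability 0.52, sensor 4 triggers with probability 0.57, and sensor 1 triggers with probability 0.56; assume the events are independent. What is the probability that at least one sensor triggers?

0.909184

P(none) = (1 − 0.52) × (1 − 0.57) × (1 − 0.56) = 0.48 × 0.43 × 0.44 = 0.090816
P(at least one) = 1 − 0.090816 = 0.909184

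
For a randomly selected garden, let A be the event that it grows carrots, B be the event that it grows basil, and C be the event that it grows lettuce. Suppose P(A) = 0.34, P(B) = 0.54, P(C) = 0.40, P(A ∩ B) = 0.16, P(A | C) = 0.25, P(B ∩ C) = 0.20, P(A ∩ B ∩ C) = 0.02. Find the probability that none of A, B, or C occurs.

P(A ∩ C) = P(C)·P(A|C) = 0.40 × 0.25 = 0.10
By inclusion–exclusion:
P(A ∪ B ∪ C) = 0.34 + 0.54 + 0.40 − 0.16 − 0.10 − 0.20 + 0.02 = 0.84
P(none) = 1 − 0.84 = 0.16

0.16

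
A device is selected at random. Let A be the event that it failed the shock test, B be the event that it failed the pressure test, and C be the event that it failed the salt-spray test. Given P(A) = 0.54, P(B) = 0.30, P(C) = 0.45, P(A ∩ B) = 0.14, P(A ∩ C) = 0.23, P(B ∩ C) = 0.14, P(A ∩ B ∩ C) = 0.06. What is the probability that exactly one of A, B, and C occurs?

Using the inclusion–exclusion count for exactly one event:
P(exactly one) = 0.54 + 0.30 + 0.45 − 2·0.14 − 2·0.23 − 2·0.14 + 3·0.06 = 0.45

0.45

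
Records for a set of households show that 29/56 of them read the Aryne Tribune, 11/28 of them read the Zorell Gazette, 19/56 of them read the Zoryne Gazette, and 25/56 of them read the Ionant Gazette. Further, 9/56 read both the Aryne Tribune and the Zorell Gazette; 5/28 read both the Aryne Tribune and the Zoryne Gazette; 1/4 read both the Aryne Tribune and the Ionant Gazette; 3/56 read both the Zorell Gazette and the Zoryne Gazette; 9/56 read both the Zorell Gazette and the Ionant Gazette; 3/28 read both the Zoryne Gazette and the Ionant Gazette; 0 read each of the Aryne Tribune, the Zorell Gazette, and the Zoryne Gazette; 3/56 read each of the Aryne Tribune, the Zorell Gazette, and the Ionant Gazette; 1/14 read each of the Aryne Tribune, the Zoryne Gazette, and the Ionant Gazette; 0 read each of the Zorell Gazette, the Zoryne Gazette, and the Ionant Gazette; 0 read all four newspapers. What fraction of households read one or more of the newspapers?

By inclusion-exclusion,
P(at least one) = 29/56 + 11/28 + 19/56 + 25/56 − 9/56 − 5/28 − 1/4 − 3/56 − 9/56 − 3/28 + 0 + 3/56 + 1/14 + 0 − 0 = 51/56

51/56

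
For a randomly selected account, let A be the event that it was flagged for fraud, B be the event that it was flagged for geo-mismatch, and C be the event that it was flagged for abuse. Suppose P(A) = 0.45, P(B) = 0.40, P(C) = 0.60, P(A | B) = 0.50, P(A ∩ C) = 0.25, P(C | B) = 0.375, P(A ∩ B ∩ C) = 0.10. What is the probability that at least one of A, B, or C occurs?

P(A ∩ B) = P(B)·P(A|B) = 0.40 × 0.50 = 0.20
P(B ∩ C) = P(B)·P(C|B) = 0.40 × 0.375 = 0.15
Inclusion–exclusion gives
P(A ∪ B ∪ C) = 0.45 + 0.40 + 0.60 − 0.20 − 0.25 − 0.15 + 0.10 = 0.95

0.95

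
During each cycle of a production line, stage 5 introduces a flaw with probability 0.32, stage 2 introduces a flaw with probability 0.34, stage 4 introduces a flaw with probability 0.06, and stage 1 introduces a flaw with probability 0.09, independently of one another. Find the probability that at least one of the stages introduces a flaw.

Independence gives P(none) = ∏(1 − pᵢ).
P(none) = (1 − 0.32) × (1 − 0.34) × (1 − 0.06) × (1 − 0.09) = 0.68 × 0.66 × 0.94 × 0.91 = 0.38390352
P(at least one) = 1 − 0.38390352 = 0.61609648

0.61609648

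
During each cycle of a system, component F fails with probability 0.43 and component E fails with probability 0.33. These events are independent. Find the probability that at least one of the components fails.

0.6181

P(none) = (1 − 0.43) × (1 − 0.33) = 0.57 × 0.67 = 0.3819
P(at least one) = 1 − 0.3819 = 0.6181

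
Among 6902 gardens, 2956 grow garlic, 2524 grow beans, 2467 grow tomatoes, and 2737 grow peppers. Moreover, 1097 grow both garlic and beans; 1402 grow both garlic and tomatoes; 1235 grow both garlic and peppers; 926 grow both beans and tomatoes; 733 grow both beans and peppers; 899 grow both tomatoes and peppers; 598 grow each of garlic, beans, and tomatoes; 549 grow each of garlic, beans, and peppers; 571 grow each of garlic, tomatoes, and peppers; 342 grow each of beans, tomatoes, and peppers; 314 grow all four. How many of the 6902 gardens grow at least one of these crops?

6138

By inclusion-exclusion,
N(≥1) = 2956 + 2524 + 2467 + 2737 − 1097 − 1402 − 1235 − 926 − 733 − 899 + 598 + 549 + 571 + 342 − 314 = 6138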